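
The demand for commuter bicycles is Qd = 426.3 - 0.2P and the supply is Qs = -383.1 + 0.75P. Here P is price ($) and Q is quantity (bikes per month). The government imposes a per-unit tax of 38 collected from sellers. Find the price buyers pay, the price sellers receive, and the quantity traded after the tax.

P_b = 882, P_s = 844, Q = 249.9

Sellers keep P_s = P_b - 38 per unit, so supply in terms of the buyer price is Qs = -411.6 + 0.75P_b.
Equate demand and the shifted supply: 426.3 - 0.2P_b = -411.6 + 0.75P_b, giving 0.95P_b = 837.9, so P_b = 882.
Then P_s = 882 - 38 = 844 and Q = 426.3 - 0.2(882) = 249.9.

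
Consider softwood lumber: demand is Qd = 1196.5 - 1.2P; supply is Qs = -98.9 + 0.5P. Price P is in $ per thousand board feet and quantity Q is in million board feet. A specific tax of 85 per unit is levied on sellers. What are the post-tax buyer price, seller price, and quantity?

P_b = 787, P_s = 702, Q = 252.1

The tax drives a wedge P_b - P_s = 85. Substituting P_s = P_b - 85 into supply: Qs = -141.4 + 0.5P_b.
Set Qd = Qs: 1196.5 - 1.2P_b = -141.4 + 0.5P_b, so 1337.9 = 1.7P_b and P_b = 787.
So P_s = 702 and the quantity traded is Q = 1196.5 - 1.2(787) = 252.1.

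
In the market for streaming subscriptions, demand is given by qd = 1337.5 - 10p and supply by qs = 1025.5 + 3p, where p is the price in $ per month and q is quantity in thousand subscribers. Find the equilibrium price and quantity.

Equating demand and supply, 1337.5 - 10p = 1025.5 + 3p gives 13p = 312, so p* = 24.
Substitute back: q* = 1337.5 - 10(24) = 1097.5.

p* = 24, q* = 1097.5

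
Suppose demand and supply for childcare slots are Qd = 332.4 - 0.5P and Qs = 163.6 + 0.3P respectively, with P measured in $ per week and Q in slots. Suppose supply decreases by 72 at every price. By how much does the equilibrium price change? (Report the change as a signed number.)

ΔP = 90

Set Qd = Qs: 332.4 - 0.5P = 163.6 + 0.3P, so 168.8 = 0.8P and P* = 211.
From the demand curve, Q* = 332.4 - 0.5(211) = 226.9.
After the shift, supply is Qs = 91.6 + 0.3P.
New equilibrium: 240.8 = 0.8P, so P = 301 and Q = 181.9.
ΔP = 301 - 211 = 90.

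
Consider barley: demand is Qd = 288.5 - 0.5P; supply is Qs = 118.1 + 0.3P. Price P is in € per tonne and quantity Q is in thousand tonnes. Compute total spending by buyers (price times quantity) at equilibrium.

Set Qd = Qs: 288.5 - 0.5P = 118.1 + 0.3P, so 170.4 = 0.8P and P* = 213.
From the demand curve, Q* = 288.5 - 0.5(213) = 182.
Total spending by buyers = P* × Q* = 213 × 182 = 38766.

Total spending by buyers = 38766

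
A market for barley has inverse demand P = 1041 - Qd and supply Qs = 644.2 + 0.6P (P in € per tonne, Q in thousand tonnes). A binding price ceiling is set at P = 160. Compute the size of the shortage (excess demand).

Inverting to quantity form: Qd = 1041 - P.
At P = 160: Qd = 881 and Qs = 740.2.
Shortage = Qd - Qs = 881 - 740.2 = 140.8.

Shortage = 140.8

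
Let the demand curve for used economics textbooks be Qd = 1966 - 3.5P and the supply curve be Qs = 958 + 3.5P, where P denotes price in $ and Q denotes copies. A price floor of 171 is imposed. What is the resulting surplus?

Surplus = 189

With P fixed at 171, quantity demanded is 1367.5 and quantity supplied is 1556.5.
Surplus = Qs - Qd = 1556.5 - 1367.5 = 189.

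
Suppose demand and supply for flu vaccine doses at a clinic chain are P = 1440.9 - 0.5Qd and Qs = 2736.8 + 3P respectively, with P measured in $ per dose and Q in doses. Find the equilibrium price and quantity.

P* = 29, Q* = 2823.8

Rewriting in direct form: Qd = 2881.8 - 2P.
Equating demand and supply, 2881.8 - 2P = 2736.8 + 3P gives 5P = 145, so P* = 29.
Plugging P* into demand: Q* = 2881.8 - 2(29) = 2823.8.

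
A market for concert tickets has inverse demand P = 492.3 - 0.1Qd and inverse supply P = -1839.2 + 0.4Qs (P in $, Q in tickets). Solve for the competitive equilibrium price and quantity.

P* = 26, Q* = 4663

Solving each curve for Q: Qd = 4923 - 10P and Qs = 4598 + 2.5P.
Set Qd = Qs: 4923 - 10P = 4598 + 2.5P, so 325 = 12.5P and P* = 26.
Then Q* = 4923 - 10(26) = 4663.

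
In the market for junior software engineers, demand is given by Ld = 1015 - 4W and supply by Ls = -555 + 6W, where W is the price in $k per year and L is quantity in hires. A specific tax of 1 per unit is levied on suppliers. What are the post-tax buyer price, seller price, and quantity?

W_b = 157.6, W_s = 156.6, L = 384.6

With a tax of 1 on suppliers, they supply based on the net price W_s = W_b - 1, so Ls = -561 + 6W_b.
Set Ld = Ls: 1015 - 4W_b = -561 + 6W_b, so 1576 = 10W_b and W_b = 157.6.
Then W_s = 157.6 - 1 = 156.6 and L = 1015 - 4(157.6) = 384.6.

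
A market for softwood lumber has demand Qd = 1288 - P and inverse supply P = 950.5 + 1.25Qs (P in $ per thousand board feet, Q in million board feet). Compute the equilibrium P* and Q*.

Inverting to quantity form: Qs = -760.4 + 0.8P.
At equilibrium Qd = Qs, so 1288 - P = -760.4 + 0.8P; collecting terms, 2048.4 = 1.8P and P* = 1138.
From the demand curve, Q* = 1288 - 1138 = 150.

P* = 1138, Q* = 150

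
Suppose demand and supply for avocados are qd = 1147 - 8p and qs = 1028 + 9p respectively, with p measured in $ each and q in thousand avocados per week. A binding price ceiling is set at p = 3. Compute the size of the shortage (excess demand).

Evaluating both curves at the ceiling price 3 gives qd = 1123, qs = 1055.
Shortage = qd - qs = 1123 - 1055 = 68.

Shortage = 68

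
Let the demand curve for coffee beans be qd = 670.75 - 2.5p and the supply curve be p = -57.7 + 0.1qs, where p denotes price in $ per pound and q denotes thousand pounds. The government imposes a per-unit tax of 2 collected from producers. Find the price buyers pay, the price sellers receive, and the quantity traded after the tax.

In direct form, qs = 577 + 10p.
The tax drives a wedge p_b - p_s = 2. Substituting p_s = p_b - 2 into supply: qs = 557 + 10p_b.
Equate demand and the shifted supply: 670.75 - 2.5p_b = 557 + 10p_b, giving 12.5p_b = 113.75, so p_b = 9.1.
So p_s = 7.1 and the quantity traded is q = 670.75 - 2.5(9.1) = 648.

p_b = 9.1, p_s = 7.1, q = 648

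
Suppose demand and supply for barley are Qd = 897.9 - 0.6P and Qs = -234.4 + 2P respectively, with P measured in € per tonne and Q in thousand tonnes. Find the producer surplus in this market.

Producer surplus = 101314.89

The market clears where 897.9 - 0.6P = -234.4 + 2P. Rearranging, 2.6P = 1132.3, hence P* = 435.5.
Substitute back: Q* = 897.9 - 0.6(435.5) = 636.6.
Supply choke price (Qs = 0): P = 117.2. Producer surplus = ½ × (435.5 - 117.2) × 636.6 = 101314.89.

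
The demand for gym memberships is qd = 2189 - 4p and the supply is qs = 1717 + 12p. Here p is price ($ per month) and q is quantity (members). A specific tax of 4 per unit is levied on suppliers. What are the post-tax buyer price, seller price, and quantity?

Suppliers keep p_s = p_b - 4 per unit, so supply in terms of the buyer price is qs = 1669 + 12p_b.
Set qd = qs: 2189 - 4p_b = 1669 + 12p_b, so 520 = 16p_b and p_b = 32.5.
Then p_s = 32.5 - 4 = 28.5 and q = 2189 - 4(32.5) = 2059.

p_b = 32.5, p_s = 28.5, q = 2059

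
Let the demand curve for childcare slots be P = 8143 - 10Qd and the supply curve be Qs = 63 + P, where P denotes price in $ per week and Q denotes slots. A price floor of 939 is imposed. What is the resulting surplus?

Inverting to quantity form: Qd = 814.3 - 0.1P.
At P = 939: Qd = 720.4 and Qs = 1002.
Surplus = Qs - Qd = 1002 - 720.4 = 281.6.

Surplus = 281.6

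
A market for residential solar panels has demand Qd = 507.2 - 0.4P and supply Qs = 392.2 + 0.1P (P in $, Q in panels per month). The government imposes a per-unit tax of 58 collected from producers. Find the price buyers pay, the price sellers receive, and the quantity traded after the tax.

P_b = 241.6, P_s = 183.6, Q = 410.56

Producers keep P_s = P_b - 58 per unit, so supply in terms of the buyer price is Qs = 386.4 + 0.1P_b.
Market clearing requires 507.2 - 0.4P_b = 386.4 + 0.1P_b; hence 120.8 = 0.5P_b and P_b = 241.6.
Then P_s = 241.6 - 58 = 183.6 and Q = 507.2 - 0.4(241.6) = 410.56.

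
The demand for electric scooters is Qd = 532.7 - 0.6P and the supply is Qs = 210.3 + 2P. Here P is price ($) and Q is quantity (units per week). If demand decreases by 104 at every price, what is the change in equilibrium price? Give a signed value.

ΔP = -40

The market clears where 532.7 - 0.6P = 210.3 + 2P. Rearranging, 2.6P = 322.4, hence P* = 124.
Plugging P* into demand: Q* = 532.7 - 0.6(124) = 458.3.
After the shift, demand is Qd = 428.7 - 0.6P.
The new intersection has 218.4 = 2.6P, i.e. P = 84, Q = 378.3.
ΔP = 84 - 124 = -40.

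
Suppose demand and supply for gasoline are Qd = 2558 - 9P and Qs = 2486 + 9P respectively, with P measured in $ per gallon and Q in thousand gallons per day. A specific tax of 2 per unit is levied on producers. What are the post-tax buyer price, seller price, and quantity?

P_b = 5, P_s = 3, Q = 2513

The tax drives a wedge P_b - P_s = 2. Substituting P_s = P_b - 2 into supply: Qs = 2468 + 9P_b.
Equate demand and the shifted supply: 2558 - 9P_b = 2468 + 9P_b, giving 18P_b = 90, so P_b = 5.
Then P_s = 5 - 2 = 3 and Q = 2558 - 9(5) = 2513.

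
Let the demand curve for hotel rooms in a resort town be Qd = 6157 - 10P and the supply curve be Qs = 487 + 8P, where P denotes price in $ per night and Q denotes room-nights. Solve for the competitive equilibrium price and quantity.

P* = 315, Q* = 3007

Set Qd = Qs: 6157 - 10P = 487 + 8P, so 5670 = 18P and P* = 315.
From the demand curve, Q* = 6157 - 10(315) = 3007.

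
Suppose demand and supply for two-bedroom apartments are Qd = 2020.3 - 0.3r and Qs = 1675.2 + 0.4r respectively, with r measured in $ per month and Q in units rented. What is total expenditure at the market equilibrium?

At equilibrium Qd = Qs, so 2020.3 - 0.3r = 1675.2 + 0.4r; collecting terms, 345.1 = 0.7r and r* = 493.
From the demand curve, Q* = 2020.3 - 0.3(493) = 1872.4.
Total expenditure = r* × Q* = 493 × 1872.4 = 923093.2.

Total expenditure = 923093.2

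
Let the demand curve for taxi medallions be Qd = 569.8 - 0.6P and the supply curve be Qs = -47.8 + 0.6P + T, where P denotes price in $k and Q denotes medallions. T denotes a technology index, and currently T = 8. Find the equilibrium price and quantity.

With T = 8, supply is Qs = -39.8 + 0.6P.
The market clears where 569.8 - 0.6P = -39.8 + 0.6P. Rearranging, 1.2P = 609.6, hence P* = 508.
Substitute back: Q* = 569.8 - 0.6(508) = 265.

P* = 508, Q* = 265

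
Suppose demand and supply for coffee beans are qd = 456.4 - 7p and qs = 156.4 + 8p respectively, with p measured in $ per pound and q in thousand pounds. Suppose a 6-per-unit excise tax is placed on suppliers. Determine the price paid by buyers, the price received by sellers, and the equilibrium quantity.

p_b = 23.2, p_s = 17.2, q = 294

Suppliers keep p_s = p_b - 6 per unit, so supply in terms of the buyer price is qs = 108.4 + 8p_b.
Set qd = qs: 456.4 - 7p_b = 108.4 + 8p_b, so 348 = 15p_b and p_b = 23.2.
Then p_s = 23.2 - 6 = 17.2 and q = 456.4 - 7(23.2) = 294.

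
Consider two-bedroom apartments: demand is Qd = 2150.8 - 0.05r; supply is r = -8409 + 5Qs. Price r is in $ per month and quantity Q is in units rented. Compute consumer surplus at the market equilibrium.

Inverting to quantity form: Qs = 1681.8 + 0.2r.
The market clears where 2150.8 - 0.05r = 1681.8 + 0.2r. Rearranging, 0.25r = 469, hence r* = 1876.
Plugging r* into demand: Q* = 2150.8 - 0.05(1876) = 2057.
Demand choke price (Qd = 0): r = 2150.8/0.05 = 43016. Consumer surplus = ½ × (43016 - 1876) × 2057 = 42312490.

Consumer surplus = 42312490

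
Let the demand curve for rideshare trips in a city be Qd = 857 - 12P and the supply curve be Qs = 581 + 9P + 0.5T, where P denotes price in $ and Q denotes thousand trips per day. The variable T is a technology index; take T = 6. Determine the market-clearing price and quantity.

P* = 13, Q* = 701

With T = 6, supply is Qs = 584 + 9P.
Equating demand and supply, 857 - 12P = 584 + 9P gives 21P = 273, so P* = 13.
Then Q* = 857 - 12(13) = 701.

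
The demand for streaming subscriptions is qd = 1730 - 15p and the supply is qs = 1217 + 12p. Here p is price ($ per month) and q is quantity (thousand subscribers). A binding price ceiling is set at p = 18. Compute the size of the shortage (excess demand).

With p fixed at 18, quantity demanded is 1460 and quantity supplied is 1433.
Shortage = qd - qs = 1460 - 1433 = 27.

Shortage = 27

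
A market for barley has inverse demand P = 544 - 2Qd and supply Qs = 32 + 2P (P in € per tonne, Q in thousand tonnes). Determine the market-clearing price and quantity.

P* = 96, Q* = 224

In direct form, Qd = 272 - 0.5P.
Equating demand and supply, 272 - 0.5P = 32 + 2P gives 2.5P = 240, so P* = 96.
Then Q* = 272 - 0.5(96) = 224.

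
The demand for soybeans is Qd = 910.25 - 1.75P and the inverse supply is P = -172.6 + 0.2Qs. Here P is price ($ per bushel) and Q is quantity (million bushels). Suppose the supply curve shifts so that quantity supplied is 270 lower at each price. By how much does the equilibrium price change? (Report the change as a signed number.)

Solving each curve for Q: Qs = 863 + 5P.
Equating demand and supply, 910.25 - 1.75P = 863 + 5P gives 6.75P = 47.25, so P* = 7.
Then Q* = 910.25 - 1.75(7) = 898.
After the shift, supply is Qs = 593 + 5P.
New equilibrium: 317.25 = 6.75P, so P = 47 and Q = 828.
ΔP = 47 - 7 = 40.

ΔP = 40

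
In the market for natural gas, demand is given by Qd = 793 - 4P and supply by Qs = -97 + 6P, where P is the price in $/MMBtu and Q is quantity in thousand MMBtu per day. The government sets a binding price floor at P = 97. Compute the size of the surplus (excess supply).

Surplus = 80

At P = 97: Qd = 405 and Qs = 485.
Surplus = Qs - Qd = 485 - 405 = 80.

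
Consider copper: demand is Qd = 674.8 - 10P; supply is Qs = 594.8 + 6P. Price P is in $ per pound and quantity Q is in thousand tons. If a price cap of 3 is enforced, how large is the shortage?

Shortage = 32

At P = 3: Qd = 644.8 and Qs = 612.8.
Shortage = Qd - Qs = 644.8 - 612.8 = 32.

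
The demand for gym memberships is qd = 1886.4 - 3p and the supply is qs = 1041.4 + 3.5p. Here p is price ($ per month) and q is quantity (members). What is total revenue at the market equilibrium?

Set qd = qs: 1886.4 - 3p = 1041.4 + 3.5p, so 845 = 6.5p and p* = 130.
Then q* = 1886.4 - 3(130) = 1496.4.
Total revenue = p* × q* = 130 × 1496.4 = 194532.

Total revenue = 194532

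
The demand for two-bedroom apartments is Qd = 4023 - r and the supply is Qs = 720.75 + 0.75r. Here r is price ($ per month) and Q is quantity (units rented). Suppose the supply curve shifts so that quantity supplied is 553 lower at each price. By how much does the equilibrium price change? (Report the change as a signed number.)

Δr = 316

The market clears where 4023 - r = 720.75 + 0.75r. Rearranging, 1.75r = 3302.25, hence r* = 1887.
Substitute back: Q* = 4023 - 1887 = 2136.
After the shift, supply is Qs = 167.75 + 0.75r.
The new intersection has 3855.25 = 1.75r, i.e. r = 2203, Q = 1820.
Δr = 2203 - 1887 = 316.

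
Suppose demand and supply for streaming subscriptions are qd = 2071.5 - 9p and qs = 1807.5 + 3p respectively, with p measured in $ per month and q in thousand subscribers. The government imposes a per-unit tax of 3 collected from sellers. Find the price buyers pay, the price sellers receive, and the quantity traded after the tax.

p_b = 22.75, p_s = 19.75, q = 1866.75

Sellers keep p_s = p_b - 3 per unit, so supply in terms of the buyer price is qs = 1798.5 + 3p_b.
Equate demand and the shifted supply: 2071.5 - 9p_b = 1798.5 + 3p_b, giving 12p_b = 273, so p_b = 22.75.
So p_s = 19.75 and the quantity traded is q = 2071.5 - 9(22.75) = 1866.75.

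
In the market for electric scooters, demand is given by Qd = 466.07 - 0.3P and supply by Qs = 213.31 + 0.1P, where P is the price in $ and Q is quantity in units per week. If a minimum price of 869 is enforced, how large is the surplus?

Surplus = 94.84

At P = 869: Qd = 205.37 and Qs = 300.21.
Surplus = Qs - Qd = 300.21 - 205.37 = 94.84.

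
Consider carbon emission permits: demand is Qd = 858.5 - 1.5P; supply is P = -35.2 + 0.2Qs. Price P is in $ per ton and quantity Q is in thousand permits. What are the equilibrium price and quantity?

Solving each curve for Q: Qs = 176 + 5P.
The market clears where 858.5 - 1.5P = 176 + 5P. Rearranging, 6.5P = 682.5, hence P* = 105.
Substitute back: Q* = 858.5 - 1.5(105) = 701.

P* = 105, Q* = 701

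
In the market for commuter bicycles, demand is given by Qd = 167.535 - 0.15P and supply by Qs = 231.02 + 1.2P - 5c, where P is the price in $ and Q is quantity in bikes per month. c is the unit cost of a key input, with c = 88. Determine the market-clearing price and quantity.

P* = 278.9, Q* = 125.7

With c = 88, supply is Qs = -208.98 + 1.2P.
Equating demand and supply, 167.535 - 0.15P = -208.98 + 1.2P gives 1.35P = 376.515, so P* = 278.9.
Substitute back: Q* = 167.535 - 0.15(278.9) = 125.7.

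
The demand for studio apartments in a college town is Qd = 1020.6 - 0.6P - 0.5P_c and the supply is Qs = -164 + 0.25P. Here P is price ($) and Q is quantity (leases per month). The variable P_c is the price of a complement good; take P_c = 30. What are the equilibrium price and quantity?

P* = 1376, Q* = 180

With P_c = 30, demand is Qd = 1005.6 - 0.6P.
Set Qd = Qs: 1005.6 - 0.6P = -164 + 0.25P, so 1169.6 = 0.85P and P* = 1376.
Then Q* = 1005.6 - 0.6(1376) = 180.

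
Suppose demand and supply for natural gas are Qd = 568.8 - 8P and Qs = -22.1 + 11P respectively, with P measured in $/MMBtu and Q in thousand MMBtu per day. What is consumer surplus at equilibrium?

Set Qd = Qs: 568.8 - 8P = -22.1 + 11P, so 590.9 = 19P and P* = 31.1.
Then Q* = 568.8 - 8(31.1) = 320.
Demand choke price (Qd = 0): P = 568.8/8 = 71.1. Consumer surplus = ½ × (71.1 - 31.1) × 320 = 6400.

Consumer surplus = 6400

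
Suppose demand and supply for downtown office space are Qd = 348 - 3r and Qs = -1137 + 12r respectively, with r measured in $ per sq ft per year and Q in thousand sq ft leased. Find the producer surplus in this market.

Producer surplus = 108.375

The market clears where 348 - 3r = -1137 + 12r. Rearranging, 15r = 1485, hence r* = 99.
Then Q* = 348 - 3(99) = 51.
Supply choke price (Qs = 0): r = 94.75. Producer surplus = ½ × (99 - 94.75) × 51 = 108.375.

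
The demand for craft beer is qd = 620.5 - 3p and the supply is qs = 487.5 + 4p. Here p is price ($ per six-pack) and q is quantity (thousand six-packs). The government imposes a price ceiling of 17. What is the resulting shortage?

At p = 17: qd = 569.5 and qs = 555.5.
Shortage = qd - qs = 569.5 - 555.5 = 14.

Shortage = 14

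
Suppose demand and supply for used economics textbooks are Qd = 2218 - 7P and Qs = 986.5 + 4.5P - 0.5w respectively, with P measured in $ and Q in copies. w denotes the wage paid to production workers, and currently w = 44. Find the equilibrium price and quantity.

With w = 44, supply is Qs = 964.5 + 4.5P.
Set Qd = Qs: 2218 - 7P = 964.5 + 4.5P, so 1253.5 = 11.5P and P* = 109.
From the demand curve, Q* = 2218 - 7(109) = 1455.

P* = 109, Q* = 1455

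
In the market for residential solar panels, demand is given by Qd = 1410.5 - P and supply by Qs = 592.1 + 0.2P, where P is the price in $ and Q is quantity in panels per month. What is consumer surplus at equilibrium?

Set Qd = Qs: 1410.5 - P = 592.1 + 0.2P, so 818.4 = 1.2P and P* = 682.
Plugging P* into demand: Q* = 1410.5 - 682 = 728.5.
Demand choke price (Qd = 0): P = 1410.5. Consumer surplus = ½ × (1410.5 - 682) × 728.5 = 265356.125.

Consumer surplus = 265356.125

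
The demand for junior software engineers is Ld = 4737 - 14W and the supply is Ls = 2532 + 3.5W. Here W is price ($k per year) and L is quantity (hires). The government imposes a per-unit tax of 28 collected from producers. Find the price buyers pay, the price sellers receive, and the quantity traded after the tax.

Producers keep W_s = W_b - 28 per unit, so supply in terms of the buyer price is Ls = 2434 + 3.5W_b.
Market clearing requires 4737 - 14W_b = 2434 + 3.5W_b; hence 2303 = 17.5W_b and W_b = 131.6.
So W_s = 103.6 and the quantity traded is L = 4737 - 14(131.6) = 2894.6.

W_b = 131.6, W_s = 103.6, L = 2894.6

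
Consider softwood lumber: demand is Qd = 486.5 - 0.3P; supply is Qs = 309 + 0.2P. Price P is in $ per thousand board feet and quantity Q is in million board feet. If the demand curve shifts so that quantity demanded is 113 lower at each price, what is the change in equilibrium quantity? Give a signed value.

ΔQ = -45.2

Equating demand and supply, 486.5 - 0.3P = 309 + 0.2P gives 0.5P = 177.5, so P* = 355.
From the demand curve, Q* = 486.5 - 0.3(355) = 380.
After the shift, demand is Qd = 373.5 - 0.3P.
Re-solving, 0.5P = 64.5 gives P = 129 and Q = 334.8.
ΔQ = 334.8 - 380 = -45.2.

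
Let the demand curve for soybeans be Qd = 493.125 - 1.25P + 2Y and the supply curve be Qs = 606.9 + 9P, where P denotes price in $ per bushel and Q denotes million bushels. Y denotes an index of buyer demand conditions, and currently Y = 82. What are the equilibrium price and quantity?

P* = 4.9, Q* = 651

With Y = 82, demand is Qd = 657.125 - 1.25P.
Equating demand and supply, 657.125 - 1.25P = 606.9 + 9P gives 10.25P = 50.225, so P* = 4.9.
Then Q* = 657.125 - 1.25(4.9) = 651.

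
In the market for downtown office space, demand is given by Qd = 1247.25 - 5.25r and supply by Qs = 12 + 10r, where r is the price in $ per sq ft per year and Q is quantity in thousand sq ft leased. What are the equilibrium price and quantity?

Set Qd = Qs: 1247.25 - 5.25r = 12 + 10r, so 1235.25 = 15.25r and r* = 81.
Then Q* = 1247.25 - 5.25(81) = 822.

r* = 81, Q* = 822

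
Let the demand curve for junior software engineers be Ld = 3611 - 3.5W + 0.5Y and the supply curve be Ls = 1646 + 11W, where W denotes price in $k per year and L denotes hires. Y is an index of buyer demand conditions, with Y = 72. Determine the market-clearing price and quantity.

W* = 138, L* = 3164

With Y = 72, demand is Ld = 3647 - 3.5W.
At equilibrium Ld = Ls, so 3647 - 3.5W = 1646 + 11W; collecting terms, 2001 = 14.5W and W* = 138.
Substitute back: L* = 3647 - 3.5(138) = 3164.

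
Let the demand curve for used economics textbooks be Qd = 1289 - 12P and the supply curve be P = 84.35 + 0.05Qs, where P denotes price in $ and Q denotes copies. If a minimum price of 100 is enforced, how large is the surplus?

Solving each curve for Q: Qs = -1687 + 20P.
With P fixed at 100, quantity demanded is 89 and quantity supplied is 313.
Surplus = Qs - Qd = 313 - 89 = 224.

Surplus = 224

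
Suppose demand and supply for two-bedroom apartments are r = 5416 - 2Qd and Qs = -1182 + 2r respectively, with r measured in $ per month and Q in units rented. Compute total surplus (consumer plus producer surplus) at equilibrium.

Total surplus = 4656125

Inverting to quantity form: Qd = 2708 - 0.5r.
Set Qd = Qs: 2708 - 0.5r = -1182 + 2r, so 3890 = 2.5r and r* = 1556.
From the demand curve, Q* = 2708 - 0.5(1556) = 1930.
Demand choke price = 5416; supply choke price = 591. CS = ½(5416 - 1556)(1930) = 3724900; PS = ½(1556 - 591)(1930) = 931225. Total surplus = 4656125.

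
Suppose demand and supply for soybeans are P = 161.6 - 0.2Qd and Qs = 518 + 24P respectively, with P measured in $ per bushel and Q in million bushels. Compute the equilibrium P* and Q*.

In direct form, Qd = 808 - 5P.
The market clears where 808 - 5P = 518 + 24P. Rearranging, 29P = 290, hence P* = 10.
Then Q* = 808 - 5(10) = 758.

P* = 10, Q* = 758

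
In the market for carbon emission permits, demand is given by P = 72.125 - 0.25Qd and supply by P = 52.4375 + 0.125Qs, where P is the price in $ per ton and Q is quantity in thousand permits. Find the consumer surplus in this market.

Inverting to quantity form: Qd = 288.5 - 4P and Qs = -419.5 + 8P.
Set Qd = Qs: 288.5 - 4P = -419.5 + 8P, so 708 = 12P and P* = 59.
Then Q* = 288.5 - 4(59) = 52.5.
Demand choke price (Qd = 0): P = 288.5/4 = 72.125. Consumer surplus = ½ × (72.125 - 59) × 52.5 = 344.53125.

Consumer surplus = 344.53125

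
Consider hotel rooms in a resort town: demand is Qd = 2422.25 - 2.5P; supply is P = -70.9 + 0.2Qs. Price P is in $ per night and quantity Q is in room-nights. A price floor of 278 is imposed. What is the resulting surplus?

Rewriting in direct form: Qs = 354.5 + 5P.
At P = 278: Qd = 1727.25 and Qs = 1744.5.
Surplus = Qs - Qd = 1744.5 - 1727.25 = 17.25.

Surplus = 17.25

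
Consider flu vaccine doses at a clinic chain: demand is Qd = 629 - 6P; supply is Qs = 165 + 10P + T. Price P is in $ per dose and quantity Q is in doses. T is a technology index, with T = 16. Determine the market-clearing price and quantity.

With T = 16, supply is Qs = 181 + 10P.
Equating demand and supply, 629 - 6P = 181 + 10P gives 16P = 448, so P* = 28.
Plugging P* into demand: Q* = 629 - 6(28) = 461.

P* = 28, Q* = 461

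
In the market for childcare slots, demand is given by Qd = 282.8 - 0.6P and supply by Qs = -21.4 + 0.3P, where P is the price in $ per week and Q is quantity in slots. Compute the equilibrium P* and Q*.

At equilibrium Qd = Qs, so 282.8 - 0.6P = -21.4 + 0.3P; collecting terms, 304.2 = 0.9P and P* = 338.
Substitute back: Q* = 282.8 - 0.6(338) = 80.

P* = 338, Q* = 80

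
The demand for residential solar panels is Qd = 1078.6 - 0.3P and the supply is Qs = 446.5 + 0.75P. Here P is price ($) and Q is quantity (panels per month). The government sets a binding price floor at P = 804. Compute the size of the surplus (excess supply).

Surplus = 212.1

With P fixed at 804, quantity demanded is 837.4 and quantity supplied is 1049.5.
Surplus = Qs - Qd = 1049.5 - 837.4 = 212.1.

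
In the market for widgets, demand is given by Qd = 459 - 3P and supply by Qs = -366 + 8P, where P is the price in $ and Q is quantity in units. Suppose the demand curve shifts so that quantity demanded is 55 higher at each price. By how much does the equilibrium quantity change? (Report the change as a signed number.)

ΔQ = 40

Equating demand and supply, 459 - 3P = -366 + 8P gives 11P = 825, so P* = 75.
Then Q* = 459 - 3(75) = 234.
After the shift, demand is Qd = 514 - 3P.
Re-solving, 11P = 880 gives P = 80 and Q = 274.
ΔQ = 274 - 234 = 40.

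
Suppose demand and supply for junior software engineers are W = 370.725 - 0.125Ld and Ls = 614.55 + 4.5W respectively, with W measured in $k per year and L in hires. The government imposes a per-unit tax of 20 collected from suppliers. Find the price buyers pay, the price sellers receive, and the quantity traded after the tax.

Rewriting in direct form: Ld = 2965.8 - 8W.
Suppliers keep W_s = W_b - 20 per unit, so supply in terms of the buyer price is Ls = 524.55 + 4.5W_b.
Market clearing requires 2965.8 - 8W_b = 524.55 + 4.5W_b; hence 2441.25 = 12.5W_b and W_b = 195.3.
So W_s = 175.3 and the quantity traded is L = 2965.8 - 8(195.3) = 1403.4.

W_b = 195.3, W_s = 175.3, L = 1403.4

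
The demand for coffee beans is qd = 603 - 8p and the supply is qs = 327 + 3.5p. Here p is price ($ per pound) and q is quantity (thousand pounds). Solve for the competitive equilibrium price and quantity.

The market clears where 603 - 8p = 327 + 3.5p. Rearranging, 11.5p = 276, hence p* = 24.
Substitute back: q* = 603 - 8(24) = 411.

p* = 24, q* = 411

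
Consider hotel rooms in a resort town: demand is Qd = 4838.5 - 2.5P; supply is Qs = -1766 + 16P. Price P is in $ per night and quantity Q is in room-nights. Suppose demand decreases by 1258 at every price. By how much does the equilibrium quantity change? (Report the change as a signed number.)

ΔQ = -1088

At equilibrium Qd = Qs, so 4838.5 - 2.5P = -1766 + 16P; collecting terms, 6604.5 = 18.5P and P* = 357.
Substitute back: Q* = 4838.5 - 2.5(357) = 3946.
After the shift, demand is Qd = 3580.5 - 2.5P.
Re-solving, 18.5P = 5346.5 gives P = 289 and Q = 2858.
ΔQ = 2858 - 3946 = -1088.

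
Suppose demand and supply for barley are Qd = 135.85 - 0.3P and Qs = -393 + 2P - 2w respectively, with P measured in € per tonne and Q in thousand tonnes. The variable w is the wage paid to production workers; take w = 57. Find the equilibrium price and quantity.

P* = 279.5, Q* = 52

With w = 57, supply is Qs = -507 + 2P.
Set Qd = Qs: 135.85 - 0.3P = -507 + 2P, so 642.85 = 2.3P and P* = 279.5.
Substitute back: Q* = 135.85 - 0.3(279.5) = 52.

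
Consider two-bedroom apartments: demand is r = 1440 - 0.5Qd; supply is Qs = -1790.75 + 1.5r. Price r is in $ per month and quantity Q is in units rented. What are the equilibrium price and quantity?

r* = 1334.5, Q* = 211

In direct form, Qd = 2880 - 2r.
The market clears where 2880 - 2r = -1790.75 + 1.5r. Rearranging, 3.5r = 4670.75, hence r* = 1334.5.
Substitute back: Q* = 2880 - 2(1334.5) = 211.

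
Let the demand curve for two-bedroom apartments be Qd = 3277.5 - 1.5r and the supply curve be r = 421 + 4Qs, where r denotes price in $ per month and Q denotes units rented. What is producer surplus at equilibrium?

Producer surplus = 285768

Solving each curve for Q: Qs = -105.25 + 0.25r.
Set Qd = Qs: 3277.5 - 1.5r = -105.25 + 0.25r, so 3382.75 = 1.75r and r* = 1933.
Plugging r* into demand: Q* = 3277.5 - 1.5(1933) = 378.
Supply choke price (Qs = 0): r = 421. Producer surplus = ½ × (1933 - 421) × 378 = 285768.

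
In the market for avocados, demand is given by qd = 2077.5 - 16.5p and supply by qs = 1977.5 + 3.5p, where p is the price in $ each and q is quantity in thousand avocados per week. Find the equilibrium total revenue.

Equating demand and supply, 2077.5 - 16.5p = 1977.5 + 3.5p gives 20p = 100, so p* = 5.
Plugging p* into demand: q* = 2077.5 - 16.5(5) = 1995.
Total revenue = p* × q* = 5 × 1995 = 9975.

Total revenue = 9975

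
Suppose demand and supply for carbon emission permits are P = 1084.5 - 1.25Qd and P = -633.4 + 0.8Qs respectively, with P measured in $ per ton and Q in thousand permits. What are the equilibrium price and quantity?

Rewriting in direct form: Qd = 867.6 - 0.8P and Qs = 791.75 + 1.25P.
The market clears where 867.6 - 0.8P = 791.75 + 1.25P. Rearranging, 2.05P = 75.85, hence P* = 37.
Substitute back: Q* = 867.6 - 0.8(37) = 838.

P* = 37, Q* = 838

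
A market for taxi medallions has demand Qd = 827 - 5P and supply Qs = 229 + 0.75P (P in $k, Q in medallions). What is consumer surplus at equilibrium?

Consumer surplus = 9424.9

At equilibrium Qd = Qs, so 827 - 5P = 229 + 0.75P; collecting terms, 598 = 5.75P and P* = 104.
Substitute back: Q* = 827 - 5(104) = 307.
Demand choke price (Qd = 0): P = 827/5 = 165.4. Consumer surplus = ½ × (165.4 - 104) × 307 = 9424.9.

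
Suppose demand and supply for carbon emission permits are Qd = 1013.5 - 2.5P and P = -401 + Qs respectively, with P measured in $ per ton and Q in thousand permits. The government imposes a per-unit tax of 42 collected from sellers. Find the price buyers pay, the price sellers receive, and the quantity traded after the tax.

In direct form, Qs = 401 + P.
Sellers keep P_s = P_b - 42 per unit, so supply in terms of the buyer price is Qs = 359 + P_b.
Set Qd = Qs: 1013.5 - 2.5P_b = 359 + P_b, so 654.5 = 3.5P_b and P_b = 187.
Then P_s = 187 - 42 = 145 and Q = 1013.5 - 2.5(187) = 546.

P_b = 187, P_s = 145, Q = 546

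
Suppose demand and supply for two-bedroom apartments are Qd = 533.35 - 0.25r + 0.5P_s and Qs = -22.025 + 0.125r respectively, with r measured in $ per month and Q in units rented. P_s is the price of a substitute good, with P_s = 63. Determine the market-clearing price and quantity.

With P_s = 63, demand is Qd = 564.85 - 0.25r.
Set Qd = Qs: 564.85 - 0.25r = -22.025 + 0.125r, so 586.875 = 0.375r and r* = 1565.
Substitute back: Q* = 564.85 - 0.25(1565) = 173.6.

r* = 1565, Q* = 173.6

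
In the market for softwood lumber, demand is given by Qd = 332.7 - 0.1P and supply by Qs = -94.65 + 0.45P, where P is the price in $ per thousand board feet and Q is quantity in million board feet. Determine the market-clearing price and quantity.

P* = 777, Q* = 255

The market clears where 332.7 - 0.1P = -94.65 + 0.45P. Rearranging, 0.55P = 427.35, hence P* = 777.
Then Q* = 332.7 - 0.1(777) = 255.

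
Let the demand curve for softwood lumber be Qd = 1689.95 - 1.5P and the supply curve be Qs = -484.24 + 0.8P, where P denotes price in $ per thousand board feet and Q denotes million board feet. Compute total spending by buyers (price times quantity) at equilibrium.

Total spending by buyers = 257121.6

The market clears where 1689.95 - 1.5P = -484.24 + 0.8P. Rearranging, 2.3P = 2174.19, hence P* = 945.3.
Then Q* = 1689.95 - 1.5(945.3) = 272.
Total spending by buyers = P* × Q* = 945.3 × 272 = 257121.6.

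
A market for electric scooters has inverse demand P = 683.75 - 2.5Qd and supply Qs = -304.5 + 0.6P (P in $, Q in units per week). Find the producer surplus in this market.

Producer surplus = 1491.075

Solving each curve for Q: Qd = 273.5 - 0.4P.
Equating demand and supply, 273.5 - 0.4P = -304.5 + 0.6P gives P = 578, so P* = 578.
Then Q* = 273.5 - 0.4(578) = 42.3.
Supply choke price (Qs = 0): P = 507.5. Producer surplus = ½ × (578 - 507.5) × 42.3 = 1491.075.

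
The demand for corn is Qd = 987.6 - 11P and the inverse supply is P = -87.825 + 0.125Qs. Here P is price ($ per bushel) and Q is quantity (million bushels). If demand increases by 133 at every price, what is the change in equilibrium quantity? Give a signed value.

ΔQ = 56

Rewriting in direct form: Qs = 702.6 + 8P.
At equilibrium Qd = Qs, so 987.6 - 11P = 702.6 + 8P; collecting terms, 285 = 19P and P* = 15.
Substitute back: Q* = 987.6 - 11(15) = 822.6.
After the shift, demand is Qd = 1120.6 - 11P.
The new intersection has 418 = 19P, i.e. P = 22, Q = 878.6.
ΔQ = 878.6 - 822.6 = 56.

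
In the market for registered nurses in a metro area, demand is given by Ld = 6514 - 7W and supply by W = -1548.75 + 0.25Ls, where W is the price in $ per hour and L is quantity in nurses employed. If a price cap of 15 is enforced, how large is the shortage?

Shortage = 154

Inverting to quantity form: Ls = 6195 + 4W.
With W fixed at 15, quantity demanded is 6409 and quantity supplied is 6255.
Shortage = Ld - Ls = 6409 - 6255 = 154.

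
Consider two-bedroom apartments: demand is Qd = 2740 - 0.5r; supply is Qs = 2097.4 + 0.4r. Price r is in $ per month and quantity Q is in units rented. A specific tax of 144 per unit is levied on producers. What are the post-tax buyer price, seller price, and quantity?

With a tax of 144 on producers, they supply based on the net price r_s = r_b - 144, so Qs = 2039.8 + 0.4r_b.
Market clearing requires 2740 - 0.5r_b = 2039.8 + 0.4r_b; hence 700.2 = 0.9r_b and r_b = 778.
Then r_s = 778 - 144 = 634 and Q = 2740 - 0.5(778) = 2351.

r_b = 778, r_s = 634, Q = 2351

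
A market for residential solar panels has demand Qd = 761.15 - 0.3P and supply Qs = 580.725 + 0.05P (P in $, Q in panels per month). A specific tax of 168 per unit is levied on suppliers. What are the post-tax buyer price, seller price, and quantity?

P_b = 539.5, P_s = 371.5, Q = 599.3

With a tax of 168 on suppliers, they supply based on the net price P_s = P_b - 168, so Qs = 572.325 + 0.05P_b.
Market clearing requires 761.15 - 0.3P_b = 572.325 + 0.05P_b; hence 188.825 = 0.35P_b and P_b = 539.5.
Then P_s = 539.5 - 168 = 371.5 and Q = 761.15 - 0.3(539.5) = 599.3.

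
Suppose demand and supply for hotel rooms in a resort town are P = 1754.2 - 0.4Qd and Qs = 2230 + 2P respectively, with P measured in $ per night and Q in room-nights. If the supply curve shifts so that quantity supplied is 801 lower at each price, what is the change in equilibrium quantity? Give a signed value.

In direct form, Qd = 4385.5 - 2.5P.
At equilibrium Qd = Qs, so 4385.5 - 2.5P = 2230 + 2P; collecting terms, 2155.5 = 4.5P and P* = 479.
Plugging P* into demand: Q* = 4385.5 - 2.5(479) = 3188.
After the shift, supply is Qs = 1429 + 2P.
New equilibrium: 2956.5 = 4.5P, so P = 657 and Q = 2743.
ΔQ = 2743 - 3188 = -445.

ΔQ = -445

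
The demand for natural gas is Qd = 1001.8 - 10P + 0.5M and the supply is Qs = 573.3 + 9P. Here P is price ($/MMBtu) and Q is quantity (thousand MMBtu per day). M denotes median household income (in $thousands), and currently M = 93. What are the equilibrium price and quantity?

P* = 25, Q* = 798.3

With M = 93, demand is Qd = 1048.3 - 10P.
Set Qd = Qs: 1048.3 - 10P = 573.3 + 9P, so 475 = 19P and P* = 25.
Plugging P* into demand: Q* = 1048.3 - 10(25) = 798.3.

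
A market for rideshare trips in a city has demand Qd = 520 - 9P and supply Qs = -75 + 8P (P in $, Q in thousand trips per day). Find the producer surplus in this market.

Equating demand and supply, 520 - 9P = -75 + 8P gives 17P = 595, so P* = 35.
From the demand curve, Q* = 520 - 9(35) = 205.
Supply choke price (Qs = 0): P = 9.375. Producer surplus = ½ × (35 - 9.375) × 205 = 2626.5625.

Producer surplus = 2626.5625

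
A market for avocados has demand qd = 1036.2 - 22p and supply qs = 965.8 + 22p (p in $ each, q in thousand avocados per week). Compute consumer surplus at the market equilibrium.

Equating demand and supply, 1036.2 - 22p = 965.8 + 22p gives 44p = 70.4, so p* = 1.6.
Plugging p* into demand: q* = 1036.2 - 22(1.6) = 1001.
Demand choke price (qd = 0): p = 1036.2/22 = 47.1. Consumer surplus = ½ × (47.1 - 1.6) × 1001 = 22772.75.

Consumer surplus = 22772.75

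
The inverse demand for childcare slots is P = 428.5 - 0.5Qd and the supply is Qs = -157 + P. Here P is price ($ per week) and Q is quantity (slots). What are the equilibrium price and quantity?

Inverting to quantity form: Qd = 857 - 2P.
Equating demand and supply, 857 - 2P = -157 + P gives 3P = 1014, so P* = 338.
Plugging P* into demand: Q* = 857 - 2(338) = 181.

P* = 338, Q* = 181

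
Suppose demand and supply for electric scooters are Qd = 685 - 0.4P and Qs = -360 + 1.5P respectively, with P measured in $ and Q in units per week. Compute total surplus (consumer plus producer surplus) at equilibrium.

Total surplus = 342356.25

The market clears where 685 - 0.4P = -360 + 1.5P. Rearranging, 1.9P = 1045, hence P* = 550.
From the demand curve, Q* = 685 - 0.4(550) = 465.
Demand choke price = 1712.5; supply choke price = 240. CS = ½(1712.5 - 550)(465) = 270281.25; PS = ½(550 - 240)(465) = 72075. Total surplus = 342356.25.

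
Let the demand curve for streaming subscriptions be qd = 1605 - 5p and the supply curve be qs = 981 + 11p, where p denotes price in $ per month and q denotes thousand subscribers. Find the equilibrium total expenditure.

Total expenditure = 54990

Equating demand and supply, 1605 - 5p = 981 + 11p gives 16p = 624, so p* = 39.
From the demand curve, q* = 1605 - 5(39) = 1410.
Total expenditure = p* × q* = 39 × 1410 = 54990.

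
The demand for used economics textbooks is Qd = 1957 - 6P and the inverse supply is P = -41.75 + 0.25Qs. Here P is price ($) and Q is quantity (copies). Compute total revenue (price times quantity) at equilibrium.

Total revenue = 158057

Solving each curve for Q: Qs = 167 + 4P.
At equilibrium Qd = Qs, so 1957 - 6P = 167 + 4P; collecting terms, 1790 = 10P and P* = 179.
Plugging P* into demand: Q* = 1957 - 6(179) = 883.
Total revenue = P* × Q* = 179 × 883 = 158057.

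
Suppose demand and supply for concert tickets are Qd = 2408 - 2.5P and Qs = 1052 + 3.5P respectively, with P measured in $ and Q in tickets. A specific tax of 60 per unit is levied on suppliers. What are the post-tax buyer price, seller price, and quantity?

Suppliers keep P_s = P_b - 60 per unit, so supply in terms of the buyer price is Qs = 842 + 3.5P_b.
Equate demand and the shifted supply: 2408 - 2.5P_b = 842 + 3.5P_b, giving 6P_b = 1566, so P_b = 261.
So P_s = 201 and the quantity traded is Q = 2408 - 2.5(261) = 1755.5.

P_b = 261, P_s = 201, Q = 1755.5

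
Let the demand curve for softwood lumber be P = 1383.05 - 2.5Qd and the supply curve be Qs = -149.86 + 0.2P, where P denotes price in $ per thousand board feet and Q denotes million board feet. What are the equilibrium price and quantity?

Solving each curve for Q: Qd = 553.22 - 0.4P.
Equating demand and supply, 553.22 - 0.4P = -149.86 + 0.2P gives 0.6P = 703.08, so P* = 1171.8.
Then Q* = 553.22 - 0.4(1171.8) = 84.5.

P* = 1171.8, Q* = 84.5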